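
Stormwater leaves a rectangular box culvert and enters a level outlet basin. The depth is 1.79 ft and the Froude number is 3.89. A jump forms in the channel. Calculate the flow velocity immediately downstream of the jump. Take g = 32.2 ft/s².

V₂ = 5.88 ft/s

Fr₁ = 3.89 (given).
Bélanger equation: y₂/y₁ = ½[√(1 + 8Fr₁²) − 1] = ½[√122.1 − 1] = 5.02.
y₂ = 5.02 × 1.79 = 8.99 ft.
V₁ = Fr₁·√(g·y₁) = 3.89×√(32.2×1.79) = 29.5 ft/s; q = V₁·y₁ = 52.9 ft²/s.
V₂ = q/y₂ = 52.9/8.99 = 5.88 ft/s.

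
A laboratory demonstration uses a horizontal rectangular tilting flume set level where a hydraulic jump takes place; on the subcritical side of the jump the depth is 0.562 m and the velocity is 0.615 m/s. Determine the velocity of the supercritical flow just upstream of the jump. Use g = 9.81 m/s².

V₁ = 5.03 m/s

Fr₂ = V₂/√(g·y₂) = 0.615/√(9.81×0.562) = 0.262.
From the momentum equation (using Fr₂), y₁/y₂ = ½[√(1 + 8Fr₂²) − 1] = ½[√1.549 − 1] = 0.122.
y₁ = 0.122 × 0.562 = 0.0687 m.
V₁ = q/y₁ = 0.346/0.0687 = 5.03 m/s.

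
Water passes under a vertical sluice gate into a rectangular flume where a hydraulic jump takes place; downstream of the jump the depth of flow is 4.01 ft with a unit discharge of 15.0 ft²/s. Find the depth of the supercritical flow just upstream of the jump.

y₁ = 0.735 ft

V₂ = q/y₂ = 15.0/4.01 = 3.74 ft/s; Fr₂ = V₂/√(g·y₂) = 0.329.
Since the conjugate-depth ratio holds either way, y₁/y₂ = ½[√(1 + 8Fr₂²) − 1] = ½[√1.867 − 1] = 0.183.
y₁ = 0.183 × 4.01 = 0.735 ft.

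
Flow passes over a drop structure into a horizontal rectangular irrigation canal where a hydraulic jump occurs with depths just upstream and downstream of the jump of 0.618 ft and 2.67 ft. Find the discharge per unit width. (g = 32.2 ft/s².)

For a rectangular channel the momentum equation gives q² = ½·g·y₁·y₂·(y₁ + y₂) = ½×32.2×0.618×2.67×3.29 = 87.3.
q = √87.3 = 9.35 ft²/s.

q = 9.35 ft²/s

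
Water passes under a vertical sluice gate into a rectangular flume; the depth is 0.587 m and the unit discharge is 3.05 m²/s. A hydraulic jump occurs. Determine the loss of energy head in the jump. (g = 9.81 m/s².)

ΔE = 0.232 m

V₁ = q/y₁ = 3.05/0.587 = 5.20 m/s. Fr₁ = V₁/√(g·y₁) = 5.20/√(9.81×0.587) = 2.17.
By Bélanger, y₂/y₁ = ½[√(1 + 8Fr₁²) − 1] = ½[√38.51 − 1] = 2.60.
y₂ = 2.60 × 0.587 = 1.53 m.
Head loss: ΔE = (y₂ − y₁)³/(4y₁y₂) = (1.53 − 0.587)³/(4×0.587×1.53) = 0.833/3.59 = 0.232 m.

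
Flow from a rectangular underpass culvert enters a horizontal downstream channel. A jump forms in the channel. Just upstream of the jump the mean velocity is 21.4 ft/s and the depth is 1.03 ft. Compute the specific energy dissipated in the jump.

Fr₁ = V₁/√(g·y₁) = 21.4/√(32.2×1.03) = 3.72.
Sequent-depth ratio: y₂/y₁ = ½[√(1 + 8Fr₁²) − 1] = ½[√111.5 − 1] = 4.78.
y₂ = 4.78 × 1.03 = 4.92 ft.
q = V₁·y₁ = 21.4 × 1.03 = 22.0 ft²/s. V₂ = q/y₂ = 22.0/4.92 = 4.48 ft/s. E₁ = y₁ + V₁²/2g = 8.14 ft; E₂ = y₂ + V₂²/2g = 5.23 ft. ΔE = E₁ − E₂ = 2.91 ft.

ΔE = 2.91 ft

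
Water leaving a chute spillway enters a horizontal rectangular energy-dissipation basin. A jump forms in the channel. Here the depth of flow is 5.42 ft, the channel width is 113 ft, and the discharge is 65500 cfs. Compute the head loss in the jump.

ΔE = 122 ft

q = Q/b = 65500/113 = 580 ft²/s; V₁ = q/y₁ = 107 ft/s. Fr₁ = V₁/√(g·y₁) = 8.10.
By Bélanger, y₂/y₁ = ½[√(1 + 8Fr₁²) − 1] = ½[√525.3 − 1] = 11.0.
y₂ = 11.0 × 5.42 = 59.4 ft.
V₂ = q/y₂ = 580/59.4 = 9.76 ft/s. E₁ = y₁ + V₁²/2g = 183 ft; E₂ = y₂ + V₂²/2g = 60.9 ft. ΔE = E₁ − E₂ = 122 ft.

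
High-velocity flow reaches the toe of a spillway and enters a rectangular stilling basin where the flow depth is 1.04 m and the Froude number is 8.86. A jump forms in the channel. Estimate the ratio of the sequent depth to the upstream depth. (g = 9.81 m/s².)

y₂/y₁ = 12.0

Fr₁ = 8.86 (given).
Conjugate-depth relation: y₂/y₁ = ½[√(1 + 8Fr₁²) − 1] = ½[√629.0 − 1] = 12.0.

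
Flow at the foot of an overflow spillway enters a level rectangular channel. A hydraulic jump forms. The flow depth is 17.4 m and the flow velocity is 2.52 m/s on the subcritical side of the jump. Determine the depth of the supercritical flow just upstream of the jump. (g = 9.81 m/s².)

Fr₂ = V₂/√(g·y₂) = 2.52/√(9.81×17.4) = 0.193.
From the momentum equation (using Fr₂), y₁/y₂ = ½[√(1 + 8Fr₂²) − 1] = ½[√1.298 − 1] = 0.0696.
y₁ = 0.0696 × 17.4 = 1.21 m.

y₁ = 1.21 m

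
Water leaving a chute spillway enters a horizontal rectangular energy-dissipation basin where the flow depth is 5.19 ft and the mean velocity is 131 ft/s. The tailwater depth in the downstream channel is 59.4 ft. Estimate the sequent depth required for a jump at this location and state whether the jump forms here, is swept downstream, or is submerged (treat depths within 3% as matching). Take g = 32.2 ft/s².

y₂ = 71.8 ft; the jump is swept downstream

Fr₁ = V₁/√(g·y₁) = 131/√(32.2×5.19) = 10.1.
By Bélanger, y₂/y₁ = ½[√(1 + 8Fr₁²) − 1] = ½[√822.5 − 1] = 13.8.
y₂ = 13.8 × 5.19 = 71.8 ft.
Tailwater y_tw = 59.4 ft: y_tw < y₂, so the jump is swept downstream.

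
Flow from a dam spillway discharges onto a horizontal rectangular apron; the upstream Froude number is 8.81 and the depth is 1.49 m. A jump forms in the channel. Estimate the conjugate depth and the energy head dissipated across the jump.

y₂ = 17.8 m; ΔE = 41.1 m

Fr₁ = 8.81 (given).
Sequent-depth ratio: y₂/y₁ = ½[√(1 + 8Fr₁²) − 1] = ½[√621.9 − 1] = 12.0.
y₂ = 12.0 × 1.49 = 17.8 m.
V₁ = Fr₁·√(g·y₁) = 8.81×√(9.81×1.49) = 33.7 m/s; q = V₁·y₁ = 50.2 m²/s. V₂ = q/y₂ = 50.2/17.8 = 2.81 m/s. E₁ = y₁ + V₁²/2g = 59.3 m; E₂ = y₂ + V₂²/2g = 18.2 m. ΔE = E₁ − E₂ = 41.1 m.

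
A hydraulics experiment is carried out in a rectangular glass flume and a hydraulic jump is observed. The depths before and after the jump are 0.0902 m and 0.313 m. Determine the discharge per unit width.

q = 0.236 m²/s

For a rectangular channel the momentum equation gives q² = ½·g·y₁·y₂·(y₁ + y₂) = ½×9.81×0.0902×0.313×0.403 = 0.0558.
q = √0.0558 = 0.236 m²/s.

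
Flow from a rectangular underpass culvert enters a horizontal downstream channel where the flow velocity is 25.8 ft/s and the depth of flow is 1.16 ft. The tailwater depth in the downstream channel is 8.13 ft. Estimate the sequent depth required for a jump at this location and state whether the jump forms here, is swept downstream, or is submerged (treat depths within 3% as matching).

Fr₁ = V₁/√(g·y₁) = 25.8/√(32.2×1.16) = 4.22.
Sequent-depth ratio: y₂/y₁ = ½[√(1 + 8Fr₁²) − 1] = ½[√143.6 − 1] = 5.49.
y₂ = 5.49 × 1.16 = 6.37 ft.
Tailwater y_tw = 8.13 ft: y_tw > y₂, so the jump is submerged.

y₂ = 6.37 ft; the jump is submerged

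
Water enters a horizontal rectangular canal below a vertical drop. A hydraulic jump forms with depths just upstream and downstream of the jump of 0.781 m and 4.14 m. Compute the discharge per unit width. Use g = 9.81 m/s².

For a rectangular channel the momentum equation gives q² = ½·g·y₁·y₂·(y₁ + y₂) = ½×9.81×0.781×4.14×4.92 = 78.0.
q = √78.0 = 8.83 m²/s.

q = 8.83 m²/s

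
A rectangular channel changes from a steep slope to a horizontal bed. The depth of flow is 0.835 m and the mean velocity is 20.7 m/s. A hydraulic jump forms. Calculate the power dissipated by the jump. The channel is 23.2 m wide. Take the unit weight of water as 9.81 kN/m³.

Fr₁ = V₁/√(g·y₁) = 20.7/√(9.81×0.835) = 7.23.
Conjugate-depth relation: y₂/y₁ = ½[√(1 + 8Fr₁²) − 1] = ½[√419.5 − 1] = 9.74.
y₂ = 9.74 × 0.835 = 8.13 m.
q = V₁·y₁ = 20.7 × 0.835 = 17.3 m²/s. V₂ = q/y₂ = 17.3/8.13 = 2.13 m/s. E₁ = y₁ + V₁²/2g = 22.7 m; E₂ = y₂ + V₂²/2g = 8.36 m. ΔE = E₁ − E₂ = 14.3 m.
Q = q·b = 17.3 × 23.2 = 401 m³/s. P = γ·Q·ΔE = 9.81 × 401 × 14.3 = 56296 kW.

P = 56296 kW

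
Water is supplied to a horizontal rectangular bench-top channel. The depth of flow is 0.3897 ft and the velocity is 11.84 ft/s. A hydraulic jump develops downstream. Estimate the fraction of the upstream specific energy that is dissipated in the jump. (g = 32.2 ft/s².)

Fr₁ = V₁/√(g·y₁) = 11.84/√(32.2×0.3897) = 3.342.
Conjugate-depth relation: y₂/y₁ = ½[√(1 + 8Fr₁²) − 1] = ½[√90.373 − 1] = 4.253.
y₂ = 4.253 × 0.3897 = 1.657 ft.
E₁ = y₁ + V₁²/2g = 2.566 ft. ΔE = (y₂ − y₁)³/(4y₁y₂) = 0.7887 ft. ΔE/E₁ = 0.7887/2.566 = 0.307.

ΔE/E₁ = 0.307 (30.7%)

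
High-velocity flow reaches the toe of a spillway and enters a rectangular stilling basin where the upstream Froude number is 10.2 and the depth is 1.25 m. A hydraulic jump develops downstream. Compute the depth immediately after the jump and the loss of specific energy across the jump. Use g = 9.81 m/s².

Fr₁ = 10.2 (given).
Sequent-depth ratio: y₂/y₁ = ½[√(1 + 8Fr₁²) − 1] = ½[√833.3 − 1] = 13.9.
y₂ = 13.9 × 1.25 = 17.4 m.
Head loss: ΔE = (y₂ − y₁)³/(4y₁y₂) = (17.4 − 1.25)³/(4×1.25×17.4) = 4226/87.1 = 48.5 m.

y₂ = 17.4 m; ΔE = 48.5 m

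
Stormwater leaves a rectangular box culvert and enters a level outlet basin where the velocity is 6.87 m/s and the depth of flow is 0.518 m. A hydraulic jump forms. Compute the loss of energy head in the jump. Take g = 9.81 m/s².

Fr₁ = V₁/√(g·y₁) = 6.87/√(9.81×0.518) = 3.05.
Bélanger equation: y₂/y₁ = ½[√(1 + 8Fr₁²) − 1] = ½[√75.30 − 1] = 3.84.
y₂ = 3.84 × 0.518 = 1.99 m.
Head loss: ΔE = (y₂ − y₁)³/(4y₁y₂) = (1.99 − 0.518)³/(4×0.518×1.99) = 3.18/4.12 = 0.772 m.

ΔE = 0.772 m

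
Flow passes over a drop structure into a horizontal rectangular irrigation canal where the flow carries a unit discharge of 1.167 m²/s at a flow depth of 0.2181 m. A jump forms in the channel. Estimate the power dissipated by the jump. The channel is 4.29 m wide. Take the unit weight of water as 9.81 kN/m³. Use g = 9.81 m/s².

P = 28.82 kW

V₁ = q/y₁ = 1.167/0.2181 = 5.351 m/s. Fr₁ = V₁/√(g·y₁) = 5.351/√(9.81×0.2181) = 3.658.
Sequent-depth ratio: y₂/y₁ = ½[√(1 + 8Fr₁²) − 1] = ½[√108.05 − 1] = 4.697.
y₂ = 4.697 × 0.2181 = 1.025 m.
V₂ = q/y₂ = 1.167/1.025 = 1.139 m/s. E₁ = y₁ + V₁²/2g = 1.677 m; E₂ = y₂ + V₂²/2g = 1.091 m. ΔE = E₁ − E₂ = 0.5867 m.
Q = q·b = 1.167 × 4.29 = 5.006 m³/s. P = γ·Q·ΔE = 9.81 × 5.006 × 0.5867 = 28.82 kW.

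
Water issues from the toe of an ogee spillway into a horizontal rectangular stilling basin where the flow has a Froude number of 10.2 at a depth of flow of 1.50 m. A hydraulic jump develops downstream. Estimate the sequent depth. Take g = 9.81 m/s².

y₂ = 20.9 m

Fr₁ = 10.2 (given).
From the momentum equation for a rectangular channel, y₂/y₁ = ½[√(1 + 8Fr₁²) − 1] = ½[√833.3 − 1] = 13.9.
y₂ = 13.9 × 1.50 = 20.9 m.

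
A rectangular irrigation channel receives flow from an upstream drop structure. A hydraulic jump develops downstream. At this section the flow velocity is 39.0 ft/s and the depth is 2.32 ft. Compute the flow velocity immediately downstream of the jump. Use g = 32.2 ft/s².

Fr₁ = V₁/√(g·y₁) = 39.0/√(32.2×2.32) = 4.51.
By Bélanger, y₂/y₁ = ½[√(1 + 8Fr₁²) − 1] = ½[√163.9 − 1] = 5.90.
y₂ = 5.90 × 2.32 = 13.7 ft.
q = V₁·y₁ = 39.0 × 2.32 = 90.5 ft²/s.
V₂ = q/y₂ = 90.5/13.7 = 6.61 ft/s.

V₂ = 6.61 ft/s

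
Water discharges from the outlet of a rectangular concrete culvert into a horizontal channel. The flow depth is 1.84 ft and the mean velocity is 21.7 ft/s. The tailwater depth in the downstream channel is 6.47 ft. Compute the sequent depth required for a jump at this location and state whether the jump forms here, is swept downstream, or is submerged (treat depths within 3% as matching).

Fr₁ = V₁/√(g·y₁) = 21.7/√(32.2×1.84) = 2.82.
Sequent-depth ratio: y₂/y₁ = ½[√(1 + 8Fr₁²) − 1] = ½[√64.58 − 1] = 3.52.
y₂ = 3.52 × 1.84 = 6.47 ft.
Tailwater y_tw = 6.47 ft: y_tw ≈ y₂, so the jump forms here.

y₂ = 6.47 ft; the jump forms here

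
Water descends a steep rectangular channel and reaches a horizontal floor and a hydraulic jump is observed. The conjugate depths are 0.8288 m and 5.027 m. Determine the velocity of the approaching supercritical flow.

For a rectangular channel the momentum equation gives q² = ½·g·y₁·y₂·(y₁ + y₂) = ½×9.81×0.8288×5.027×5.856 = 119.7.
q = √119.7 = 10.94 m²/s.
V₁ = q/y₁ = 10.94/0.8288 = 13.20 m/s.

V₁ = 13.20 m/s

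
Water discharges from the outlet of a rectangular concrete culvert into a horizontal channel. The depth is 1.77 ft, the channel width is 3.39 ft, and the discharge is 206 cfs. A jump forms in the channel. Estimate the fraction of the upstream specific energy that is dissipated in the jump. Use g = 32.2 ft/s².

q = Q/b = 206/3.39 = 60.8 ft²/s; V₁ = q/y₁ = 34.3 ft/s. Fr₁ = V₁/√(g·y₁) = 4.55.
Conjugate-depth relation: y₂/y₁ = ½[√(1 + 8Fr₁²) − 1] = ½[√166.4 − 1] = 5.95.
y₂ = 5.95 × 1.77 = 10.5 ft.
E₁ = y₁ + V₁²/2g = 20.1 ft. ΔE = (y₂ − y₁)³/(4y₁y₂) = 9.02 ft. ΔE/E₁ = 9.02/20.1 = 0.450.

ΔE/E₁ = 0.450 (45.0%)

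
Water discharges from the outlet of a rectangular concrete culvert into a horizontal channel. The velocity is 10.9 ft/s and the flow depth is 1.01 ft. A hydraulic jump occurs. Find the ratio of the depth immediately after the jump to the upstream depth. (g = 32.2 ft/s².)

y₂/y₁ = 2.25

Fr₁ = V₁/√(g·y₁) = 10.9/√(32.2×1.01) = 1.91.
Bélanger equation: y₂/y₁ = ½[√(1 + 8Fr₁²) − 1] = ½[√30.23 − 1] = 2.25.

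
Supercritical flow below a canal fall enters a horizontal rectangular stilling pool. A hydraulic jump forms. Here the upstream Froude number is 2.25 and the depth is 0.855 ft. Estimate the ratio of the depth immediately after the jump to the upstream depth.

Fr₁ = 2.25 (given).
Sequent-depth ratio: y₂/y₁ = ½[√(1 + 8Fr₁²) − 1] = ½[√41.50 − 1] = 2.72.

y₂/y₁ = 2.72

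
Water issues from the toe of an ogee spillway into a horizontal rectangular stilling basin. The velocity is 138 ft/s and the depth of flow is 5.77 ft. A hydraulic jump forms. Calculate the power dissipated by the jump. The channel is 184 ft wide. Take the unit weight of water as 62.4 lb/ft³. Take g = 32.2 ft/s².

P = 3659562 hp

Fr₁ = V₁/√(g·y₁) = 138/√(32.2×5.77) = 10.1.
Conjugate-depth relation: y₂/y₁ = ½[√(1 + 8Fr₁²) − 1] = ½[√821.0 − 1] = 13.8.
y₂ = 13.8 × 5.77 = 79.8 ft.
Head loss: ΔE = (y₂ − y₁)³/(4y₁y₂) = (79.8 − 5.77)³/(4×5.77×79.8) = 405379/1841 = 220 ft.
q = V₁·y₁ = 138 × 5.77 = 796 ft²/s. Q = q·b = 796 × 184 = 146512 cfs. P = γ·Q·ΔE/550 = 62.4 × 146512 × 220 / 550 = 3659562 hp.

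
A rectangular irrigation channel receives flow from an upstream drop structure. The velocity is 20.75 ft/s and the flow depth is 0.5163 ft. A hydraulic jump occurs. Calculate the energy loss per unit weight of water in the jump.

ΔE = 3.587 ft

Fr₁ = V₁/√(g·y₁) = 20.75/√(32.2×0.5163) = 5.089.
Conjugate-depth relation: y₂/y₁ = ½[√(1 + 8Fr₁²) − 1] = ½[√208.19 − 1] = 6.714.
y₂ = 6.714 × 0.5163 = 3.467 ft.
Head loss: ΔE = (y₂ − y₁)³/(4y₁y₂) = (3.467 − 0.5163)³/(4×0.5163×3.467) = 25.68/7.159 = 3.587 ft.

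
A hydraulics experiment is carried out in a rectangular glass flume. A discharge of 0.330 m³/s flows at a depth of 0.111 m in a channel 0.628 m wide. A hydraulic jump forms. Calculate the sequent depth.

q = Q/b = 0.330/0.628 = 0.525 m²/s; V₁ = q/y₁ = 4.73 m/s. Fr₁ = V₁/√(g·y₁) = 4.54.
Sequent-depth ratio: y₂/y₁ = ½[√(1 + 8Fr₁²) − 1] = ½[√165.6 − 1] = 5.94.
y₂ = 5.94 × 0.111 = 0.659 m.

y₂ = 0.659 m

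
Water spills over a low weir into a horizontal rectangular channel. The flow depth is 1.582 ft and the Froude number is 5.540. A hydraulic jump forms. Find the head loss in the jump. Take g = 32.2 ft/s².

ΔE = 13.78 ft

Fr₁ = 5.540 (given).
From the momentum equation for a rectangular channel, y₂/y₁ = ½[√(1 + 8Fr₁²) − 1] = ½[√246.53 − 1] = 7.351.
y₂ = 7.351 × 1.582 = 11.63 ft.
V₁ = Fr₁·√(g·y₁) = 5.540×√(32.2×1.582) = 39.54 ft/s; q = V₁·y₁ = 62.55 ft²/s. V₂ = q/y₂ = 62.55/11.63 = 5.379 ft/s. E₁ = y₁ + V₁²/2g = 25.86 ft; E₂ = y₂ + V₂²/2g = 12.08 ft. ΔE = E₁ − E₂ = 13.78 ft.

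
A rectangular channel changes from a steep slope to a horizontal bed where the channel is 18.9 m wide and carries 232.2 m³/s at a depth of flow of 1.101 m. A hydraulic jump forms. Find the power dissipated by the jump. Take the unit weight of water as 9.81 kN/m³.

P = 5339 kW

q = Q/b = 232.2/18.9 = 12.29 m²/s; V₁ = q/y₁ = 11.16 m/s. Fr₁ = V₁/√(g·y₁) = 3.395.
Conjugate-depth relation: y₂/y₁ = ½[√(1 + 8Fr₁²) − 1] = ½[√93.227 − 1] = 4.328.
y₂ = 4.328 × 1.101 = 4.765 m.
V₂ = q/y₂ = 12.29/4.765 = 2.578 m/s. E₁ = y₁ + V₁²/2g = 7.447 m; E₂ = y₂ + V₂²/2g = 5.104 m. ΔE = E₁ − E₂ = 2.344 m.
P = γ·Q·ΔE = 9.81 × 232.2 × 2.344 = 5339 kW.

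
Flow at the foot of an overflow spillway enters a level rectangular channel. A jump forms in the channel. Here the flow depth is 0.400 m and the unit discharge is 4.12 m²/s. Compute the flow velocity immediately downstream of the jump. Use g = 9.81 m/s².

V₂ = 1.50 m/s

V₁ = q/y₁ = 4.12/0.400 = 10.3 m/s. Fr₁ = V₁/√(g·y₁) = 10.3/√(9.81×0.400) = 5.20.
By Bélanger, y₂/y₁ = ½[√(1 + 8Fr₁²) − 1] = ½[√217.3 − 1] = 6.87.
y₂ = 6.87 × 0.400 = 2.75 m.
V₂ = q/y₂ = 4.12/2.75 = 1.50 m/s.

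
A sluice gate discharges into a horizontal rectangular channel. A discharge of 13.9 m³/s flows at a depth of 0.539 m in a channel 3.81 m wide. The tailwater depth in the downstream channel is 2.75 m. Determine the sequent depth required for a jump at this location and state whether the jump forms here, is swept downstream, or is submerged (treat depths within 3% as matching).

y₂ = 1.99 m; the jump is submerged

q = Q/b = 13.9/3.81 = 3.65 m²/s; V₁ = q/y₁ = 6.77 m/s. Fr₁ = V₁/√(g·y₁) = 2.94.
From the momentum equation for a rectangular channel, y₂/y₁ = ½[√(1 + 8Fr₁²) − 1] = ½[√70.32 − 1] = 3.69.
y₂ = 3.69 × 0.539 = 1.99 m.
Tailwater y_tw = 2.75 m: y_tw > y₂, so the jump is submerged.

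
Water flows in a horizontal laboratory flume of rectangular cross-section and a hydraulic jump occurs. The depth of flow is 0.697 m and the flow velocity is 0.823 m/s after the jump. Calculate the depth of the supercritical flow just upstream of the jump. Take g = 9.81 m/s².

Fr₂ = V₂/√(g·y₂) = 0.823/√(9.81×0.697) = 0.315.
From the momentum equation (using Fr₂), y₁/y₂ = ½[√(1 + 8Fr₂²) − 1] = ½[√1.792 − 1] = 0.169.
y₁ = 0.169 × 0.697 = 0.118 m.

y₁ = 0.118 m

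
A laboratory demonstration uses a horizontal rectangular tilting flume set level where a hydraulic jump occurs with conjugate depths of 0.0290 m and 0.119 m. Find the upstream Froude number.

Fr₁ = 3.24

For a rectangular channel the momentum equation gives q² = ½·g·y₁·y₂·(y₁ + y₂) = ½×9.81×0.0290×0.119×0.148 = 0.00251.
q = √0.00251 = 0.0501 m²/s.
V₁ = q/y₁ = 1.73 m/s; Fr₁ = V₁/√(g·y₁) = 3.24.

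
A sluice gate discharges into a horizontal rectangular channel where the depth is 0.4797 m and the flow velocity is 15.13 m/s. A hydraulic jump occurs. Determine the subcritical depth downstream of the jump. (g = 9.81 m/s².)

Fr₁ = V₁/√(g·y₁) = 15.13/√(9.81×0.4797) = 6.975.
Conjugate-depth relation: y₂/y₁ = ½[√(1 + 8Fr₁²) − 1] = ½[√390.16 − 1] = 9.376.
y₂ = 9.376 × 0.4797 = 4.498 m.

y₂ = 4.498 m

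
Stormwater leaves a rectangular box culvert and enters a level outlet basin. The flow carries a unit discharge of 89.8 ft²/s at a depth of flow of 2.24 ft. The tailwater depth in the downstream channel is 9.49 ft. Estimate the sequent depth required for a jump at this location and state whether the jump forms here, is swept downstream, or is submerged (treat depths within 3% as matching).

y₂ = 13.9 ft; the jump is swept downstream

V₁ = q/y₁ = 89.8/2.24 = 40.1 ft/s. Fr₁ = V₁/√(g·y₁) = 40.1/√(32.2×2.24) = 4.72.
Sequent-depth ratio: y₂/y₁ = ½[√(1 + 8Fr₁²) − 1] = ½[√179.3 − 1] = 6.19.
y₂ = 6.19 × 2.24 = 13.9 ft.
Tailwater y_tw = 9.49 ft: y_tw < y₂, so the jump is swept downstream.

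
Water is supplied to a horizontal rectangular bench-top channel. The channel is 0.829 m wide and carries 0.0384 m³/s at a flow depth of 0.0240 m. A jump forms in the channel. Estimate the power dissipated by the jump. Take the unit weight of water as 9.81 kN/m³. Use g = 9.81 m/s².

q = Q/b = 0.0384/0.829 = 0.0463 m²/s; V₁ = q/y₁ = 1.93 m/s. Fr₁ = V₁/√(g·y₁) = 3.98.
From the momentum equation for a rectangular channel, y₂/y₁ = ½[√(1 + 8Fr₁²) − 1] = ½[√127.6 − 1] = 5.15.
y₂ = 5.15 × 0.0240 = 0.124 m.
Head loss: ΔE = (y₂ − y₁)³/(4y₁y₂) = (0.124 − 0.0240)³/(4×0.0240×0.124) = 0.000986/0.0119 = 0.0832 m.
P = γ·Q·ΔE = 9.81 × 0.0384 × 0.0832 = 0.0313 kW.

P = 0.0313 kW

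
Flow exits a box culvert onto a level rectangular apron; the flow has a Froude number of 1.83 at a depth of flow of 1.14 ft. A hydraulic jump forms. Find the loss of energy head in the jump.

Fr₁ = 1.83 (given).
By Bélanger, y₂/y₁ = ½[√(1 + 8Fr₁²) − 1] = ½[√27.79 − 1] = 2.14.
y₂ = 2.14 × 1.14 = 2.43 ft.
Head loss: ΔE = (y₂ − y₁)³/(4y₁y₂) = (2.43 − 1.14)³/(4×1.14×2.43) = 2.17/11.1 = 0.196 ft.

ΔE = 0.196 ft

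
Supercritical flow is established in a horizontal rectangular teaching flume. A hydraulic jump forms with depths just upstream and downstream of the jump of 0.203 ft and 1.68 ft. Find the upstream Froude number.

For a rectangular channel the momentum equation gives q² = ½·g·y₁·y₂·(y₁ + y₂) = ½×32.2×0.203×1.68×1.88 = 10.3.
q = √10.3 = 3.22 ft²/s.
V₁ = q/y₁ = 15.8 ft/s; Fr₁ = V₁/√(g·y₁) = 6.20.

Fr₁ = 6.20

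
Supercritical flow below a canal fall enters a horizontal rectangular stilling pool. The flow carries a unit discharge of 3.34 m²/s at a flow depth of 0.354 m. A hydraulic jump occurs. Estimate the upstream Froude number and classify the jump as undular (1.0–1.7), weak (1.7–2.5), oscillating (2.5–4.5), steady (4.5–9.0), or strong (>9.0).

V₁ = q/y₁ = 3.34/0.354 = 9.44 m/s. Fr₁ = V₁/√(g·y₁) = 9.44/√(9.81×0.354) = 5.06.
Fr₁ = 5.06 lies in the steady range.

Fr₁ = 5.06; steady jump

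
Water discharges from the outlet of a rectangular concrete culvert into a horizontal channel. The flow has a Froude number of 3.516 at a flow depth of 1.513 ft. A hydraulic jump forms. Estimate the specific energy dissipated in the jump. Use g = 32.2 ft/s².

ΔE = 3.598 ft

Fr₁ = 3.516 (given).
Conjugate-depth relation: y₂/y₁ = ½[√(1 + 8Fr₁²) − 1] = ½[√99.898 − 1] = 4.497.
y₂ = 4.497 × 1.513 = 6.805 ft.
V₁ = Fr₁·√(g·y₁) = 3.516×√(32.2×1.513) = 24.54 ft/s; q = V₁·y₁ = 37.13 ft²/s. V₂ = q/y₂ = 37.13/6.805 = 5.457 ft/s. E₁ = y₁ + V₁²/2g = 10.87 ft; E₂ = y₂ + V₂²/2g = 7.267 ft. ΔE = E₁ − E₂ = 3.598 ft.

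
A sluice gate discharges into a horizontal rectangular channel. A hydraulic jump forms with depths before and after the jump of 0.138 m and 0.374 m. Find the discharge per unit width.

q = 0.360 m²/s

For a rectangular channel the momentum equation gives q² = ½·g·y₁·y₂·(y₁ + y₂) = ½×9.81×0.138×0.374×0.512 = 0.130.
q = √0.130 = 0.360 m²/s.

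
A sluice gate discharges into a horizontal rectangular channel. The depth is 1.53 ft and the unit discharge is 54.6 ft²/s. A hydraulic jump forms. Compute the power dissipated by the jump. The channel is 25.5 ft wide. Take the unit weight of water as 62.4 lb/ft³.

P = 1675 hp

V₁ = q/y₁ = 54.6/1.53 = 35.7 ft/s. Fr₁ = V₁/√(g·y₁) = 35.7/√(32.2×1.53) = 5.08.
From the momentum equation for a rectangular channel, y₂/y₁ = ½[√(1 + 8Fr₁²) − 1] = ½[√207.8 − 1] = 6.71.
y₂ = 6.71 × 1.53 = 10.3 ft.
V₂ = q/y₂ = 54.6/10.3 = 5.32 ft/s. E₁ = y₁ + V₁²/2g = 21.3 ft; E₂ = y₂ + V₂²/2g = 10.7 ft. ΔE = E₁ − E₂ = 10.6 ft.
Q = q·b = 54.6 × 25.5 = 1392 cfs. P = γ·Q·ΔE/550 = 62.4 × 1392 × 10.6 / 550 = 1675 hp.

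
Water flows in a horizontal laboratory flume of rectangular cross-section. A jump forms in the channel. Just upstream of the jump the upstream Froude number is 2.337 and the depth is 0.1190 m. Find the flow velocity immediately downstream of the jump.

Fr₁ = 2.337 (given).
Conjugate-depth relation: y₂/y₁ = ½[√(1 + 8Fr₁²) − 1] = ½[√44.693 − 1] = 2.843.
y₂ = 2.843 × 0.1190 = 0.3383 m.
V₁ = Fr₁·√(g·y₁) = 2.337×√(9.81×0.1190) = 2.525 m/s; q = V₁·y₁ = 0.3005 m²/s.
V₂ = q/y₂ = 0.3005/0.3383 = 0.8883 m/s.

V₂ = 0.8883 m/s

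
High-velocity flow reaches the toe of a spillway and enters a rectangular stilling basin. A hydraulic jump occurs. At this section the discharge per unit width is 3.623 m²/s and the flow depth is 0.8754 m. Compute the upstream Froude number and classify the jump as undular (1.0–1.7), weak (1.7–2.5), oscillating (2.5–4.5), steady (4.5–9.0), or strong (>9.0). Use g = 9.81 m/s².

V₁ = q/y₁ = 3.623/0.8754 = 4.139 m/s. Fr₁ = V₁/√(g·y₁) = 4.139/√(9.81×0.8754) = 1.412.
Fr₁ = 1.412 lies in the undular range.

Fr₁ = 1.412; undular jump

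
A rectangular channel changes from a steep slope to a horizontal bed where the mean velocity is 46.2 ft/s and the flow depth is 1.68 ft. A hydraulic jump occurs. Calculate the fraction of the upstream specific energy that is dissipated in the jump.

Fr₁ = V₁/√(g·y₁) = 46.2/√(32.2×1.68) = 6.28.
By Bélanger, y₂/y₁ = ½[√(1 + 8Fr₁²) − 1] = ½[√316.7 − 1] = 8.40.
y₂ = 8.40 × 1.68 = 14.1 ft.
E₁ = y₁ + V₁²/2g = 34.8 ft. ΔE = (y₂ − y₁)³/(4y₁y₂) = 20.2 ft. ΔE/E₁ = 20.2/34.8 = 0.581.

ΔE/E₁ = 0.581 (58.1%)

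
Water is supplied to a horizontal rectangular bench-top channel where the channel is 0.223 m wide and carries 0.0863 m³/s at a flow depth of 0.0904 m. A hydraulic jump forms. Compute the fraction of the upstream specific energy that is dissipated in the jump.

ΔE/E₁ = 0.449 (44.9%)

q = Q/b = 0.0863/0.223 = 0.387 m²/s; V₁ = q/y₁ = 4.28 m/s. Fr₁ = V₁/√(g·y₁) = 4.55.
Sequent-depth ratio: y₂/y₁ = ½[√(1 + 8Fr₁²) − 1] = ½[√166.3 − 1] = 5.95.
y₂ = 5.95 × 0.0904 = 0.538 m.
E₁ = y₁ + V₁²/2g = 1.02 m. ΔE = (y₂ − y₁)³/(4y₁y₂) = 0.460 m. ΔE/E₁ = 0.460/1.02 = 0.449.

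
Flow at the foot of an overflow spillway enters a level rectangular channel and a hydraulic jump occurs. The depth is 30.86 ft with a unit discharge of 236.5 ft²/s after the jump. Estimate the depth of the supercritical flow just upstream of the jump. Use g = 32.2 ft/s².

V₂ = q/y₂ = 236.5/30.86 = 7.664 ft/s; Fr₂ = V₂/√(g·y₂) = 0.2431.
Applying the sequent-depth relation in reverse, y₁/y₂ = ½[√(1 + 8Fr₂²) − 1] = ½[√1.4728 − 1] = 0.1068.
y₁ = 0.1068 × 30.86 = 3.296 ft.

y₁ = 3.296 ft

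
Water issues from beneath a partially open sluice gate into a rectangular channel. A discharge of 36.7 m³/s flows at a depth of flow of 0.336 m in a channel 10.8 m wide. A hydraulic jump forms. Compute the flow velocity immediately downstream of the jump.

q = Q/b = 36.7/10.8 = 3.40 m²/s; V₁ = q/y₁ = 10.1 m/s. Fr₁ = V₁/√(g·y₁) = 5.57.
By Bélanger, y₂/y₁ = ½[√(1 + 8Fr₁²) − 1] = ½[√249.2 − 1] = 7.39.
y₂ = 7.39 × 0.336 = 2.48 m.
V₂ = q/y₂ = 3.40/2.48 = 1.37 m/s.

V₂ = 1.37 m/s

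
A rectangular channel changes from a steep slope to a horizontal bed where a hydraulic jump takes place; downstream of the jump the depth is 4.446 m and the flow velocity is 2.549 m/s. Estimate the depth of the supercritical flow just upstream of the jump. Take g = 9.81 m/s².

Fr₂ = V₂/√(g·y₂) = 2.549/√(9.81×4.446) = 0.3860.
Since the conjugate-depth ratio holds either way, y₁/y₂ = ½[√(1 + 8Fr₂²) − 1] = ½[√2.1918 − 1] = 0.2402.
y₁ = 0.2402 × 4.446 = 1.068 m.

y₁ = 1.068 m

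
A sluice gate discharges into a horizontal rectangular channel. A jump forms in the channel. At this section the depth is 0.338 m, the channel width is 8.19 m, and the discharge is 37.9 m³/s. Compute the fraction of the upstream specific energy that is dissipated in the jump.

ΔE/E₁ = 0.644 (64.4%)

q = Q/b = 37.9/8.19 = 4.63 m²/s; V₁ = q/y₁ = 13.7 m/s. Fr₁ = V₁/√(g·y₁) = 7.52.
Sequent-depth ratio: y₂/y₁ = ½[√(1 + 8Fr₁²) − 1] = ½[√453.3 − 1] = 10.1.
y₂ = 10.1 × 0.338 = 3.43 m.
E₁ = y₁ + V₁²/2g = 9.89 m. ΔE = (y₂ − y₁)³/(4y₁y₂) = 6.37 m. ΔE/E₁ = 6.37/9.89 = 0.644.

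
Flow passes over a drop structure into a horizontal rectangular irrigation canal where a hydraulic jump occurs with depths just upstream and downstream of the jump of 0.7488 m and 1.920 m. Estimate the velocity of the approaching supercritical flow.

V₁ = 5.794 m/s

For a rectangular channel the momentum equation gives q² = ½·g·y₁·y₂·(y₁ + y₂) = ½×9.81×0.7488×1.920×2.669 = 18.82.
q = √18.82 = 4.338 m²/s.
V₁ = q/y₁ = 4.338/0.7488 = 5.794 m/s.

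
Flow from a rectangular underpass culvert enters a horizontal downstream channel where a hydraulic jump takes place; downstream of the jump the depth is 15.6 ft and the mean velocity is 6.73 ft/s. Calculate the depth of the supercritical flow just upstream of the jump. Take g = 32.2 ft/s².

y₁ = 2.43 ft

Fr₂ = V₂/√(g·y₂) = 6.73/√(32.2×15.6) = 0.300.
The Bélanger relation is symmetric: y₁/y₂ = ½[√(1 + 8Fr₂²) − 1] = ½[√1.721 − 1] = 0.156.
y₁ = 0.156 × 15.6 = 2.43 ft.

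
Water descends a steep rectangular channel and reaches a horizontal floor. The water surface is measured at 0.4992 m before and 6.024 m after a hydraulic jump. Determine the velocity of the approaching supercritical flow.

V₁ = 19.65 m/s

For a rectangular channel the momentum equation gives q² = ½·g·y₁·y₂·(y₁ + y₂) = ½×9.81×0.4992×6.024×6.523 = 96.22.
q = √96.22 = 9.809 m²/s.
V₁ = q/y₁ = 9.809/0.4992 = 19.65 m/s.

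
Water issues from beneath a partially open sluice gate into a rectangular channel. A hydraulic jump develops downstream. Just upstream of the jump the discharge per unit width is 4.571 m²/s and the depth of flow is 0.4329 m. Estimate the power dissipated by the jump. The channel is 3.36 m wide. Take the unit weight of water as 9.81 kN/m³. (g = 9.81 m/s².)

V₁ = q/y₁ = 4.571/0.4329 = 10.56 m/s. Fr₁ = V₁/√(g·y₁) = 10.56/√(9.81×0.4329) = 5.124.
From the momentum equation for a rectangular channel, y₂/y₁ = ½[√(1 + 8Fr₁²) − 1] = ½[√211.03 − 1] = 6.763.
y₂ = 6.763 × 0.4329 = 2.928 m.
Head loss: ΔE = (y₂ − y₁)³/(4y₁y₂) = (2.928 − 0.4329)³/(4×0.4329×2.928) = 15.53/5.070 = 3.063 m.
Q = q·b = 4.571 × 3.36 = 15.36 m³/s. P = γ·Q·ΔE = 9.81 × 15.36 × 3.063 = 461.6 kW.

P = 461.6 kW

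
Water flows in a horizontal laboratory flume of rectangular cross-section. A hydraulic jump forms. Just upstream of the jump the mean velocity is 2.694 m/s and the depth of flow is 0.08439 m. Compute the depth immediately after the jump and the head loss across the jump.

y₂ = 0.3137 m; ΔE = 0.1138 m

Fr₁ = V₁/√(g·y₁) = 2.694/√(9.81×0.08439) = 2.961.
From the momentum equation for a rectangular channel, y₂/y₁ = ½[√(1 + 8Fr₁²) − 1] = ½[√71.133 − 1] = 3.717.
y₂ = 3.717 × 0.08439 = 0.3137 m.
q = V₁·y₁ = 2.694 × 0.08439 = 0.2273 m²/s. V₂ = q/y₂ = 0.2273/0.3137 = 0.7248 m/s. E₁ = y₁ + V₁²/2g = 0.4543 m; E₂ = y₂ + V₂²/2g = 0.3405 m. ΔE = E₁ − E₂ = 0.1138 m.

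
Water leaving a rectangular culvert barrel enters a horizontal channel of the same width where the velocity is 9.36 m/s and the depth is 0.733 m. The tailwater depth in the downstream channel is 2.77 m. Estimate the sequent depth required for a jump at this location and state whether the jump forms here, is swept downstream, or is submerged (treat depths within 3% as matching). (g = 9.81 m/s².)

y₂ = 3.27 m; the jump is swept downstream

Fr₁ = V₁/√(g·y₁) = 9.36/√(9.81×0.733) = 3.49.
By Bélanger, y₂/y₁ = ½[√(1 + 8Fr₁²) − 1] = ½[√98.47 − 1] = 4.46.
y₂ = 4.46 × 0.733 = 3.27 m.
Tailwater y_tw = 2.77 m: y_tw < y₂, so the jump is swept downstream.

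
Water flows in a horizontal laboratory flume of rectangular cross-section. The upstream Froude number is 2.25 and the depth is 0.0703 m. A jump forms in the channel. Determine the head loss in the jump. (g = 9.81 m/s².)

ΔE = 0.0329 m

Fr₁ = 2.25 (given).
Conjugate-depth relation: y₂/y₁ = ½[√(1 + 8Fr₁²) − 1] = ½[√41.50 − 1] = 2.72.
y₂ = 2.72 × 0.0703 = 0.191 m.
V₁ = Fr₁·√(g·y₁) = 2.25×√(9.81×0.0703) = 1.87 m/s; q = V₁·y₁ = 0.131 m²/s. V₂ = q/y₂ = 0.131/0.191 = 0.687 m/s. E₁ = y₁ + V₁²/2g = 0.248 m; E₂ = y₂ + V₂²/2g = 0.215 m. ΔE = E₁ − E₂ = 0.0329 m.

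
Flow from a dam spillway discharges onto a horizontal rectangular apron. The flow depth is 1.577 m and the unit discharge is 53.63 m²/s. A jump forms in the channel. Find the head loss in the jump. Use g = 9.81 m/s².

ΔE = 41.58 m

V₁ = q/y₁ = 53.63/1.577 = 34.01 m/s. Fr₁ = V₁/√(g·y₁) = 34.01/√(9.81×1.577) = 8.646.
By Bélanger, y₂/y₁ = ½[√(1 + 8Fr₁²) − 1] = ½[√599.06 − 1] = 11.74.
y₂ = 11.74 × 1.577 = 18.51 m.
Head loss: ΔE = (y₂ − y₁)³/(4y₁y₂) = (18.51 − 1.577)³/(4×1.577×18.51) = 4856/116.8 = 41.58 m.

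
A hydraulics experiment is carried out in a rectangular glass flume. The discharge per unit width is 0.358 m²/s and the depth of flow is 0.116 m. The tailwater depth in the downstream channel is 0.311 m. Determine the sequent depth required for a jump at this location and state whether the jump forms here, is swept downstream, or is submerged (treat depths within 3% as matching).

V₁ = q/y₁ = 0.358/0.116 = 3.09 m/s. Fr₁ = V₁/√(g·y₁) = 3.09/√(9.81×0.116) = 2.89.
Sequent-depth ratio: y₂/y₁ = ½[√(1 + 8Fr₁²) − 1] = ½[√67.96 − 1] = 3.62.
y₂ = 3.62 × 0.116 = 0.420 m.
Tailwater y_tw = 0.311 m: y_tw < y₂, so the jump is swept downstream.

y₂ = 0.420 m; the jump is swept downstream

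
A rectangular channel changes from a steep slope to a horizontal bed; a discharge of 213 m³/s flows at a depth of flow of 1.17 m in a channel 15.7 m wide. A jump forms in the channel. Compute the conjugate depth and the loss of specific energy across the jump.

y₂ = 5.11 m; ΔE = 2.56 m

q = Q/b = 213/15.7 = 13.6 m²/s; V₁ = q/y₁ = 11.6 m/s. Fr₁ = V₁/√(g·y₁) = 3.42.
Sequent-depth ratio: y₂/y₁ = ½[√(1 + 8Fr₁²) − 1] = ½[√94.72 − 1] = 4.37.
y₂ = 4.37 × 1.17 = 5.11 m.
Head loss: ΔE = (y₂ − y₁)³/(4y₁y₂) = (5.11 − 1.17)³/(4×1.17×5.11) = 61.1/23.9 = 2.56 m.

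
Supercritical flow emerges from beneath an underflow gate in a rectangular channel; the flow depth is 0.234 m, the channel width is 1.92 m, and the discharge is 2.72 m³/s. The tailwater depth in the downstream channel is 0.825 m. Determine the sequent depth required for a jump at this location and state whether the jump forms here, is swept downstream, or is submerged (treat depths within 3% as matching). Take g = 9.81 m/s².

q = Q/b = 2.72/1.92 = 1.42 m²/s; V₁ = q/y₁ = 6.05 m/s. Fr₁ = V₁/√(g·y₁) = 4.00.
Conjugate-depth relation: y₂/y₁ = ½[√(1 + 8Fr₁²) − 1] = ½[√128.7 − 1] = 5.17.
y₂ = 5.17 × 0.234 = 1.21 m.
Tailwater y_tw = 0.825 m: y_tw < y₂, so the jump is swept downstream.

y₂ = 1.21 m; the jump is swept downstream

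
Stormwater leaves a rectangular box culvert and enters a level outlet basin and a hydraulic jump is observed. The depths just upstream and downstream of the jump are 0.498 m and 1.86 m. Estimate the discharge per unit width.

For a rectangular channel the momentum equation gives q² = ½·g·y₁·y₂·(y₁ + y₂) = ½×9.81×0.498×1.86×2.36 = 10.7.
q = √10.7 = 3.27 m²/s.

q = 3.27 m²/s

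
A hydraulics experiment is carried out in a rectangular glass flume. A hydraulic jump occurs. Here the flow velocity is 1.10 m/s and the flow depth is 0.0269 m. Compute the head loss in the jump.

ΔE = 0.0101 m

Fr₁ = V₁/√(g·y₁) = 1.10/√(9.81×0.0269) = 2.14.
From the momentum equation for a rectangular channel, y₂/y₁ = ½[√(1 + 8Fr₁²) − 1] = ½[√37.68 − 1] = 2.57.
y₂ = 2.57 × 0.0269 = 0.0691 m.
Head loss: ΔE = (y₂ − y₁)³/(4y₁y₂) = (0.0691 − 0.0269)³/(4×0.0269×0.0691) = 0.0000752/0.00744 = 0.0101 m.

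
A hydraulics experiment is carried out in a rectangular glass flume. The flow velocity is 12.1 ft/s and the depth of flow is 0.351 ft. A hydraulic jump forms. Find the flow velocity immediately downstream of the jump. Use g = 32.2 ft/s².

Fr₁ = V₁/√(g·y₁) = 12.1/√(32.2×0.351) = 3.60.
Sequent-depth ratio: y₂/y₁ = ½[√(1 + 8Fr₁²) − 1] = ½[√104.6 − 1] = 4.61.
y₂ = 4.61 × 0.351 = 1.62 ft.
q = V₁·y₁ = 12.1 × 0.351 = 4.25 ft²/s.
V₂ = q/y₂ = 4.25/1.62 = 2.62 ft/s.

V₂ = 2.62 ft/s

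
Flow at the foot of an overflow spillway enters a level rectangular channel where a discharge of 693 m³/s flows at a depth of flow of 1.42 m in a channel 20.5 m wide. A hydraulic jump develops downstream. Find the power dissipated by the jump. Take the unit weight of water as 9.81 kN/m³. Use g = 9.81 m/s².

P = 120945 kW

q = Q/b = 693/20.5 = 33.8 m²/s; V₁ = q/y₁ = 23.8 m/s. Fr₁ = V₁/√(g·y₁) = 6.38.
By Bélanger, y₂/y₁ = ½[√(1 + 8Fr₁²) − 1] = ½[√326.5 − 1] = 8.53.
y₂ = 8.53 × 1.42 = 12.1 m.
Head loss: ΔE = (y₂ − y₁)³/(4y₁y₂) = (12.1 − 1.42)³/(4×1.42×12.1) = 1225/68.8 = 17.8 m.
P = γ·Q·ΔE = 9.81 × 693 × 17.8 = 120945 kW.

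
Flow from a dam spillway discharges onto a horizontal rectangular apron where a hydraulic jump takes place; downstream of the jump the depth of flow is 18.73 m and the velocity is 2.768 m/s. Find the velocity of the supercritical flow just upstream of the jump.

Fr₂ = V₂/√(g·y₂) = 2.768/√(9.81×18.73) = 0.2042.
From the momentum equation (using Fr₂), y₁/y₂ = ½[√(1 + 8Fr₂²) − 1] = ½[√1.3336 − 1] = 0.07741.
y₁ = 0.07741 × 18.73 = 1.450 m.
V₁ = q/y₁ = 51.84/1.450 = 35.76 m/s.

V₁ = 35.76 m/s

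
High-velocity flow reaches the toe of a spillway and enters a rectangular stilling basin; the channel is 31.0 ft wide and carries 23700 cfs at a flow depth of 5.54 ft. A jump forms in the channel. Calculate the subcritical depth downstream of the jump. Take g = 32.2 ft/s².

q = Q/b = 23700/31.0 = 765 ft²/s; V₁ = q/y₁ = 138 ft/s. Fr₁ = V₁/√(g·y₁) = 10.3.
From the momentum equation for a rectangular channel, y₂/y₁ = ½[√(1 + 8Fr₁²) − 1] = ½[√855.0 − 1] = 14.1.
y₂ = 14.1 × 5.54 = 78.2 ft.

y₂ = 78.2 ft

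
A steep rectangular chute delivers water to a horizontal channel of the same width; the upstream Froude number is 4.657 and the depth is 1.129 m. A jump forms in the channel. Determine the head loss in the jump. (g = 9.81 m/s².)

Fr₁ = 4.657 (given).
From the momentum equation for a rectangular channel, y₂/y₁ = ½[√(1 + 8Fr₁²) − 1] = ½[√174.50 − 1] = 6.105.
y₂ = 6.105 × 1.129 = 6.892 m.
Head loss: ΔE = (y₂ − y₁)³/(4y₁y₂) = (6.892 − 1.129)³/(4×1.129×6.892) = 191.4/31.13 = 6.151 m.

ΔE = 6.151 m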